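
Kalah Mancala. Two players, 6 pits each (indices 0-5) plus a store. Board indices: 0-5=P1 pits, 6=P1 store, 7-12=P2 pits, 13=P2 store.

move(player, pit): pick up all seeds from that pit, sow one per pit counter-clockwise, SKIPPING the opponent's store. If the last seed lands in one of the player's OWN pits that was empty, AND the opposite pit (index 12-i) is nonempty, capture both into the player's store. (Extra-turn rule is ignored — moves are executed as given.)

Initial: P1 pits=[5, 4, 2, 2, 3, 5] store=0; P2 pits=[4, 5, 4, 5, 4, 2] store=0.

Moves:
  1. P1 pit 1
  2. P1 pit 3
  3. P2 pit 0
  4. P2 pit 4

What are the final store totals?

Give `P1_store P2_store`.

Answer: 1 1

Derivation:
Move 1: P1 pit1 -> P1=[5,0,3,3,4,6](0) P2=[4,5,4,5,4,2](0)
Move 2: P1 pit3 -> P1=[5,0,3,0,5,7](1) P2=[4,5,4,5,4,2](0)
Move 3: P2 pit0 -> P1=[5,0,3,0,5,7](1) P2=[0,6,5,6,5,2](0)
Move 4: P2 pit4 -> P1=[6,1,4,0,5,7](1) P2=[0,6,5,6,0,3](1)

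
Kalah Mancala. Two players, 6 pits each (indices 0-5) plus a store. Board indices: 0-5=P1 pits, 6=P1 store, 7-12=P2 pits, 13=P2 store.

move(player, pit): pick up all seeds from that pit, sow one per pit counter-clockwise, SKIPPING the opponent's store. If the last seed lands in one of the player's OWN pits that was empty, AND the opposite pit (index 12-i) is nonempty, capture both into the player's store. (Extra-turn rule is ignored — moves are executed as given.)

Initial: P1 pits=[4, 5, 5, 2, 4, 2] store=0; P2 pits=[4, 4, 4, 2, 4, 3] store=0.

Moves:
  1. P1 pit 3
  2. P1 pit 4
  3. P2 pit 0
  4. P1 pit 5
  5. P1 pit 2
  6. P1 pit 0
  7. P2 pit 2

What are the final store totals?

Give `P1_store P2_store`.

Move 1: P1 pit3 -> P1=[4,5,5,0,5,3](0) P2=[4,4,4,2,4,3](0)
Move 2: P1 pit4 -> P1=[4,5,5,0,0,4](1) P2=[5,5,5,2,4,3](0)
Move 3: P2 pit0 -> P1=[4,5,5,0,0,4](1) P2=[0,6,6,3,5,4](0)
Move 4: P1 pit5 -> P1=[4,5,5,0,0,0](2) P2=[1,7,7,3,5,4](0)
Move 5: P1 pit2 -> P1=[4,5,0,1,1,1](3) P2=[2,7,7,3,5,4](0)
Move 6: P1 pit0 -> P1=[0,6,1,2,2,1](3) P2=[2,7,7,3,5,4](0)
Move 7: P2 pit2 -> P1=[1,7,2,2,2,1](3) P2=[2,7,0,4,6,5](1)

Answer: 3 1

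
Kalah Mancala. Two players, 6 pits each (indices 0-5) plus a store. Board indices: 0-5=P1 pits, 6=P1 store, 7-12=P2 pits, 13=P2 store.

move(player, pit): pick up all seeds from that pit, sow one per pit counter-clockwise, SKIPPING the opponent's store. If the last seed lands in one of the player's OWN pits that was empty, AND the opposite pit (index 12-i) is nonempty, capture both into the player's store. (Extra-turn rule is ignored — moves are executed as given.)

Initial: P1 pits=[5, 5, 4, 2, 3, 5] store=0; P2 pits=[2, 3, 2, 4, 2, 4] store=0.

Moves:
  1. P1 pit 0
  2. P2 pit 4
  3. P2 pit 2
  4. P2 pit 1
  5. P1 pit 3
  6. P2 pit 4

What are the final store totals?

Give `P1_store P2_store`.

Move 1: P1 pit0 -> P1=[0,6,5,3,4,6](0) P2=[2,3,2,4,2,4](0)
Move 2: P2 pit4 -> P1=[0,6,5,3,4,6](0) P2=[2,3,2,4,0,5](1)
Move 3: P2 pit2 -> P1=[0,0,5,3,4,6](0) P2=[2,3,0,5,0,5](8)
Move 4: P2 pit1 -> P1=[0,0,5,3,4,6](0) P2=[2,0,1,6,1,5](8)
Move 5: P1 pit3 -> P1=[0,0,5,0,5,7](1) P2=[2,0,1,6,1,5](8)
Move 6: P2 pit4 -> P1=[0,0,5,0,5,7](1) P2=[2,0,1,6,0,6](8)

Answer: 1 8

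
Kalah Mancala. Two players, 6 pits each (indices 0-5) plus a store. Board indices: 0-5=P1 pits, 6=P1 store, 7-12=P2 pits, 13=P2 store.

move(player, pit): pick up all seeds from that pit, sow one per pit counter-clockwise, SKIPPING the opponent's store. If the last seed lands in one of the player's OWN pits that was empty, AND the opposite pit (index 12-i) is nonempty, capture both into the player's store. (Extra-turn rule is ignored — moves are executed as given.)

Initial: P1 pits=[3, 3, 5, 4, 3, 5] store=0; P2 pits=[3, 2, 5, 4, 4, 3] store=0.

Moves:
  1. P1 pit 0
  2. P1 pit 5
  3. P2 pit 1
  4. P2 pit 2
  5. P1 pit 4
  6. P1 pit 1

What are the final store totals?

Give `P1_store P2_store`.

Answer: 3 1

Derivation:
Move 1: P1 pit0 -> P1=[0,4,6,5,3,5](0) P2=[3,2,5,4,4,3](0)
Move 2: P1 pit5 -> P1=[0,4,6,5,3,0](1) P2=[4,3,6,5,4,3](0)
Move 3: P2 pit1 -> P1=[0,4,6,5,3,0](1) P2=[4,0,7,6,5,3](0)
Move 4: P2 pit2 -> P1=[1,5,7,5,3,0](1) P2=[4,0,0,7,6,4](1)
Move 5: P1 pit4 -> P1=[1,5,7,5,0,1](2) P2=[5,0,0,7,6,4](1)
Move 6: P1 pit1 -> P1=[1,0,8,6,1,2](3) P2=[5,0,0,7,6,4](1)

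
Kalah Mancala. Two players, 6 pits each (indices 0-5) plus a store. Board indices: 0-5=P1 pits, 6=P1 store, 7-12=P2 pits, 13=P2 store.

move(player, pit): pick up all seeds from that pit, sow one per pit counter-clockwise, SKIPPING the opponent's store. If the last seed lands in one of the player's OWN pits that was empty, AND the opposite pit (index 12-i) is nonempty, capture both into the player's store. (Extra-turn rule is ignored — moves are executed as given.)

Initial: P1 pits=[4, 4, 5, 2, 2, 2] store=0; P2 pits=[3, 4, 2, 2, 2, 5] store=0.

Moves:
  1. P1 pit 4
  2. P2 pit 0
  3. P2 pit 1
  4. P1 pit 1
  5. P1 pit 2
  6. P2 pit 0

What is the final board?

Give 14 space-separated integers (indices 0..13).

Move 1: P1 pit4 -> P1=[4,4,5,2,0,3](1) P2=[3,4,2,2,2,5](0)
Move 2: P2 pit0 -> P1=[4,4,5,2,0,3](1) P2=[0,5,3,3,2,5](0)
Move 3: P2 pit1 -> P1=[4,4,5,2,0,3](1) P2=[0,0,4,4,3,6](1)
Move 4: P1 pit1 -> P1=[4,0,6,3,1,4](1) P2=[0,0,4,4,3,6](1)
Move 5: P1 pit2 -> P1=[4,0,0,4,2,5](2) P2=[1,1,4,4,3,6](1)
Move 6: P2 pit0 -> P1=[4,0,0,4,2,5](2) P2=[0,2,4,4,3,6](1)

Answer: 4 0 0 4 2 5 2 0 2 4 4 3 6 1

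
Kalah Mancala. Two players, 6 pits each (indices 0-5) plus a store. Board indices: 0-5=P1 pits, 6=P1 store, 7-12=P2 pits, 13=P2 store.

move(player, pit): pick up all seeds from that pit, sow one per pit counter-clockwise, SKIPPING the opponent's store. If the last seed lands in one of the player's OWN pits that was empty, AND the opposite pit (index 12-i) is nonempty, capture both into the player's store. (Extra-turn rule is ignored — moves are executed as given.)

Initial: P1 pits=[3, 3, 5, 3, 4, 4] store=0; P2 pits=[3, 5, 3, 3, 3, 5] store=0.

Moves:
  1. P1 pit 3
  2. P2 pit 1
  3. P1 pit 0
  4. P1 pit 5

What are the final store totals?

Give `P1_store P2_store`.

Move 1: P1 pit3 -> P1=[3,3,5,0,5,5](1) P2=[3,5,3,3,3,5](0)
Move 2: P2 pit1 -> P1=[3,3,5,0,5,5](1) P2=[3,0,4,4,4,6](1)
Move 3: P1 pit0 -> P1=[0,4,6,0,5,5](6) P2=[3,0,0,4,4,6](1)
Move 4: P1 pit5 -> P1=[0,4,6,0,5,0](7) P2=[4,1,1,5,4,6](1)

Answer: 7 1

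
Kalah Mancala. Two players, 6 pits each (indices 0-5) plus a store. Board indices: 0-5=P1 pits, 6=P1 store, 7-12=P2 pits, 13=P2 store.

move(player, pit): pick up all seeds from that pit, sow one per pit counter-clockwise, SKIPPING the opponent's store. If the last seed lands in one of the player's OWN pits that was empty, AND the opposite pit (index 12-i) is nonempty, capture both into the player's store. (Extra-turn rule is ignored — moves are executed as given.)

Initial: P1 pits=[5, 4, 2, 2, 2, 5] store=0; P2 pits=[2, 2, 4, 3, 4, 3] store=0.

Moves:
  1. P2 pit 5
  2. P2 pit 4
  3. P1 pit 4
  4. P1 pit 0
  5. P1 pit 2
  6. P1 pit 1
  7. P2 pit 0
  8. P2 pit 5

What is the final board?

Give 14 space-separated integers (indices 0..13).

Answer: 0 0 1 5 3 9 3 0 4 5 4 1 0 3

Derivation:
Move 1: P2 pit5 -> P1=[6,5,2,2,2,5](0) P2=[2,2,4,3,4,0](1)
Move 2: P2 pit4 -> P1=[7,6,2,2,2,5](0) P2=[2,2,4,3,0,1](2)
Move 3: P1 pit4 -> P1=[7,6,2,2,0,6](1) P2=[2,2,4,3,0,1](2)
Move 4: P1 pit0 -> P1=[0,7,3,3,1,7](2) P2=[3,2,4,3,0,1](2)
Move 5: P1 pit2 -> P1=[0,7,0,4,2,8](2) P2=[3,2,4,3,0,1](2)
Move 6: P1 pit1 -> P1=[0,0,1,5,3,9](3) P2=[4,3,4,3,0,1](2)
Move 7: P2 pit0 -> P1=[0,0,1,5,3,9](3) P2=[0,4,5,4,1,1](2)
Move 8: P2 pit5 -> P1=[0,0,1,5,3,9](3) P2=[0,4,5,4,1,0](3)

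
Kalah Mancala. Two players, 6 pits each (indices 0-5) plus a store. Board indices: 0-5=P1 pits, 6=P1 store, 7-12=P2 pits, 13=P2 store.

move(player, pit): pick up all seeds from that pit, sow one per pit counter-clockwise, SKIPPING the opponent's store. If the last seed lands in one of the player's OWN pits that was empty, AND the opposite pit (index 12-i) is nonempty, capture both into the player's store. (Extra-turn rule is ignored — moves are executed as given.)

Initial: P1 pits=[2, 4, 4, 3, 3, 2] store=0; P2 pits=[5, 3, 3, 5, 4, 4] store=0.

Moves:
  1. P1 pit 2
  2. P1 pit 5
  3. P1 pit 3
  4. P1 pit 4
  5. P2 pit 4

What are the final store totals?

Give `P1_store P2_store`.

Answer: 4 1

Derivation:
Move 1: P1 pit2 -> P1=[2,4,0,4,4,3](1) P2=[5,3,3,5,4,4](0)
Move 2: P1 pit5 -> P1=[2,4,0,4,4,0](2) P2=[6,4,3,5,4,4](0)
Move 3: P1 pit3 -> P1=[2,4,0,0,5,1](3) P2=[7,4,3,5,4,4](0)
Move 4: P1 pit4 -> P1=[2,4,0,0,0,2](4) P2=[8,5,4,5,4,4](0)
Move 5: P2 pit4 -> P1=[3,5,0,0,0,2](4) P2=[8,5,4,5,0,5](1)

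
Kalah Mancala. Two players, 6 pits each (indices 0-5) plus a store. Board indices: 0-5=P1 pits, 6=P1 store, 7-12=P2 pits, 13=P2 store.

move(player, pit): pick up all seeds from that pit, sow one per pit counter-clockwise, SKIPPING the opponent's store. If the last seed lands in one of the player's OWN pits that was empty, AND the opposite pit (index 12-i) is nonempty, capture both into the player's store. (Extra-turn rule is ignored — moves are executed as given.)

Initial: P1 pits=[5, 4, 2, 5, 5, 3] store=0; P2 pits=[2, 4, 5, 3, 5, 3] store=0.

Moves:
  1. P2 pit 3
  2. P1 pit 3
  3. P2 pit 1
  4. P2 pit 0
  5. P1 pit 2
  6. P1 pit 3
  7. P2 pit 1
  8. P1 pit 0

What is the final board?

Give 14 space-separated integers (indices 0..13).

Move 1: P2 pit3 -> P1=[5,4,2,5,5,3](0) P2=[2,4,5,0,6,4](1)
Move 2: P1 pit3 -> P1=[5,4,2,0,6,4](1) P2=[3,5,5,0,6,4](1)
Move 3: P2 pit1 -> P1=[5,4,2,0,6,4](1) P2=[3,0,6,1,7,5](2)
Move 4: P2 pit0 -> P1=[5,4,2,0,6,4](1) P2=[0,1,7,2,7,5](2)
Move 5: P1 pit2 -> P1=[5,4,0,1,7,4](1) P2=[0,1,7,2,7,5](2)
Move 6: P1 pit3 -> P1=[5,4,0,0,8,4](1) P2=[0,1,7,2,7,5](2)
Move 7: P2 pit1 -> P1=[5,4,0,0,8,4](1) P2=[0,0,8,2,7,5](2)
Move 8: P1 pit0 -> P1=[0,5,1,1,9,5](1) P2=[0,0,8,2,7,5](2)

Answer: 0 5 1 1 9 5 1 0 0 8 2 7 5 2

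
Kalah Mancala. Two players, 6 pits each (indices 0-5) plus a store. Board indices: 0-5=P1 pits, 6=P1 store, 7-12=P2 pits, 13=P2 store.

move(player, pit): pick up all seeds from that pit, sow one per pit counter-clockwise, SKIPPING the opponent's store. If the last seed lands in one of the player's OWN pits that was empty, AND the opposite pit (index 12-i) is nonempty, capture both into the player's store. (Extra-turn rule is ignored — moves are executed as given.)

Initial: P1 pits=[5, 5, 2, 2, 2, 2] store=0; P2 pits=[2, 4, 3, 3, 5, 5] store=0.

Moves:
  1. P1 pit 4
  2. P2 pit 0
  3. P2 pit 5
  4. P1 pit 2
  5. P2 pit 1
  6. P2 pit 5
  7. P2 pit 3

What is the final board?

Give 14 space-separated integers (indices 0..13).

Move 1: P1 pit4 -> P1=[5,5,2,2,0,3](1) P2=[2,4,3,3,5,5](0)
Move 2: P2 pit0 -> P1=[5,5,2,2,0,3](1) P2=[0,5,4,3,5,5](0)
Move 3: P2 pit5 -> P1=[6,6,3,3,0,3](1) P2=[0,5,4,3,5,0](1)
Move 4: P1 pit2 -> P1=[6,6,0,4,1,4](1) P2=[0,5,4,3,5,0](1)
Move 5: P2 pit1 -> P1=[6,6,0,4,1,4](1) P2=[0,0,5,4,6,1](2)
Move 6: P2 pit5 -> P1=[6,6,0,4,1,4](1) P2=[0,0,5,4,6,0](3)
Move 7: P2 pit3 -> P1=[7,6,0,4,1,4](1) P2=[0,0,5,0,7,1](4)

Answer: 7 6 0 4 1 4 1 0 0 5 0 7 1 4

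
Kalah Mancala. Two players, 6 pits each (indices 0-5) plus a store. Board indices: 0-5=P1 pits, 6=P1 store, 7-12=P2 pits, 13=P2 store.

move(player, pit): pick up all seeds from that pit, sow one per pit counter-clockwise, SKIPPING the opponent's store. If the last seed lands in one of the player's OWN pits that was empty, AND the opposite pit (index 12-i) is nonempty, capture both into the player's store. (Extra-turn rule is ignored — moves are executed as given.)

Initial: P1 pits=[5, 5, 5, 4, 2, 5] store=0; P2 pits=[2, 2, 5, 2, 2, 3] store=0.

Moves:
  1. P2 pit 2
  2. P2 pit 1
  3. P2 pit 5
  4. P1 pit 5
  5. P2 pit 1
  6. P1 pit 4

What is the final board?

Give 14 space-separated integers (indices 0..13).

Move 1: P2 pit2 -> P1=[6,5,5,4,2,5](0) P2=[2,2,0,3,3,4](1)
Move 2: P2 pit1 -> P1=[6,5,5,4,2,5](0) P2=[2,0,1,4,3,4](1)
Move 3: P2 pit5 -> P1=[7,6,6,4,2,5](0) P2=[2,0,1,4,3,0](2)
Move 4: P1 pit5 -> P1=[7,6,6,4,2,0](1) P2=[3,1,2,5,3,0](2)
Move 5: P2 pit1 -> P1=[7,6,6,4,2,0](1) P2=[3,0,3,5,3,0](2)
Move 6: P1 pit4 -> P1=[7,6,6,4,0,1](2) P2=[3,0,3,5,3,0](2)

Answer: 7 6 6 4 0 1 2 3 0 3 5 3 0 2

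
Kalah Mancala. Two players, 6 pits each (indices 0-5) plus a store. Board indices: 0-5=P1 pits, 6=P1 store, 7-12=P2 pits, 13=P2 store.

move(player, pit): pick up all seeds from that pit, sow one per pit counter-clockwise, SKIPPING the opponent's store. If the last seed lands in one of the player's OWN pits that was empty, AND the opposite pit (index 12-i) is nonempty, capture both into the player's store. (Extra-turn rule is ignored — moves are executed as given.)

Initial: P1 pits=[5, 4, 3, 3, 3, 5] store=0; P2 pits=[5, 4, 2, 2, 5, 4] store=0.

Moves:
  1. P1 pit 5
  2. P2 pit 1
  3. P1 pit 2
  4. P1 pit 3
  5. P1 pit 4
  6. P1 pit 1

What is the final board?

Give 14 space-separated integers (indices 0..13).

Move 1: P1 pit5 -> P1=[5,4,3,3,3,0](1) P2=[6,5,3,3,5,4](0)
Move 2: P2 pit1 -> P1=[5,4,3,3,3,0](1) P2=[6,0,4,4,6,5](1)
Move 3: P1 pit2 -> P1=[5,4,0,4,4,0](8) P2=[0,0,4,4,6,5](1)
Move 4: P1 pit3 -> P1=[5,4,0,0,5,1](9) P2=[1,0,4,4,6,5](1)
Move 5: P1 pit4 -> P1=[5,4,0,0,0,2](10) P2=[2,1,5,4,6,5](1)
Move 6: P1 pit1 -> P1=[5,0,1,1,1,3](10) P2=[2,1,5,4,6,5](1)

Answer: 5 0 1 1 1 3 10 2 1 5 4 6 5 1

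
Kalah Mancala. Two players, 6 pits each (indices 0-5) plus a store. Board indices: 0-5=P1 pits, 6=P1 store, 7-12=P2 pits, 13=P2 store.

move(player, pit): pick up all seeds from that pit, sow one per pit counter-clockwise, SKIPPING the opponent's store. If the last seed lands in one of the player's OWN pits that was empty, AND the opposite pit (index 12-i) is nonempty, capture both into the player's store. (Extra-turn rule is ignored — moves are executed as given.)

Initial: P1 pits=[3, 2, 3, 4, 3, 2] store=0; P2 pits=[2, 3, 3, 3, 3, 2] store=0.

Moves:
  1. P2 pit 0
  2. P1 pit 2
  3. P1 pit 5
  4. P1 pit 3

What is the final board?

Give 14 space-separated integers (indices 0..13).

Move 1: P2 pit0 -> P1=[3,2,3,4,3,2](0) P2=[0,4,4,3,3,2](0)
Move 2: P1 pit2 -> P1=[3,2,0,5,4,3](0) P2=[0,4,4,3,3,2](0)
Move 3: P1 pit5 -> P1=[3,2,0,5,4,0](1) P2=[1,5,4,3,3,2](0)
Move 4: P1 pit3 -> P1=[3,2,0,0,5,1](2) P2=[2,6,4,3,3,2](0)

Answer: 3 2 0 0 5 1 2 2 6 4 3 3 2 0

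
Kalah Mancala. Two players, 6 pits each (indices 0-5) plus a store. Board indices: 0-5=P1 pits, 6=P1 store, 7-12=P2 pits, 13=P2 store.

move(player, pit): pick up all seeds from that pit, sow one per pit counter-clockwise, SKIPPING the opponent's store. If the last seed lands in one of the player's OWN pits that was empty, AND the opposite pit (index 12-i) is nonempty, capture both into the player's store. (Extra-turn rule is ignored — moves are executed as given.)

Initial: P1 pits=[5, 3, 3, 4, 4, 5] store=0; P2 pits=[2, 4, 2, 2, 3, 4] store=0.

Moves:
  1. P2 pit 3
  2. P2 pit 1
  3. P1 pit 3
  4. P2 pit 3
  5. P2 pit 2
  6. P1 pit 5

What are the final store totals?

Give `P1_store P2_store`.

Answer: 2 0

Derivation:
Move 1: P2 pit3 -> P1=[5,3,3,4,4,5](0) P2=[2,4,2,0,4,5](0)
Move 2: P2 pit1 -> P1=[5,3,3,4,4,5](0) P2=[2,0,3,1,5,6](0)
Move 3: P1 pit3 -> P1=[5,3,3,0,5,6](1) P2=[3,0,3,1,5,6](0)
Move 4: P2 pit3 -> P1=[5,3,3,0,5,6](1) P2=[3,0,3,0,6,6](0)
Move 5: P2 pit2 -> P1=[5,3,3,0,5,6](1) P2=[3,0,0,1,7,7](0)
Move 6: P1 pit5 -> P1=[5,3,3,0,5,0](2) P2=[4,1,1,2,8,7](0)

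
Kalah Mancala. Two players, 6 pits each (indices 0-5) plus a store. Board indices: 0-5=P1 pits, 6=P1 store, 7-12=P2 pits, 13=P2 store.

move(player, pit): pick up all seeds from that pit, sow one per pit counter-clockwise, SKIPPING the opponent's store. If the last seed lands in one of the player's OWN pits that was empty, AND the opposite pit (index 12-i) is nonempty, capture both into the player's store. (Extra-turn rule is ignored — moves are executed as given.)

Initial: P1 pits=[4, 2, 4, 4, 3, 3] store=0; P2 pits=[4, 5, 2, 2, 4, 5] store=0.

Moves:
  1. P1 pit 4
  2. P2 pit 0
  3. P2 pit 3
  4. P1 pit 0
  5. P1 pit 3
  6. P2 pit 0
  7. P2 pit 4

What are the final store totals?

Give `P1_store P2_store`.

Move 1: P1 pit4 -> P1=[4,2,4,4,0,4](1) P2=[5,5,2,2,4,5](0)
Move 2: P2 pit0 -> P1=[4,2,4,4,0,4](1) P2=[0,6,3,3,5,6](0)
Move 3: P2 pit3 -> P1=[4,2,4,4,0,4](1) P2=[0,6,3,0,6,7](1)
Move 4: P1 pit0 -> P1=[0,3,5,5,0,4](8) P2=[0,0,3,0,6,7](1)
Move 5: P1 pit3 -> P1=[0,3,5,0,1,5](9) P2=[1,1,3,0,6,7](1)
Move 6: P2 pit0 -> P1=[0,3,5,0,1,5](9) P2=[0,2,3,0,6,7](1)
Move 7: P2 pit4 -> P1=[1,4,6,1,1,5](9) P2=[0,2,3,0,0,8](2)

Answer: 9 2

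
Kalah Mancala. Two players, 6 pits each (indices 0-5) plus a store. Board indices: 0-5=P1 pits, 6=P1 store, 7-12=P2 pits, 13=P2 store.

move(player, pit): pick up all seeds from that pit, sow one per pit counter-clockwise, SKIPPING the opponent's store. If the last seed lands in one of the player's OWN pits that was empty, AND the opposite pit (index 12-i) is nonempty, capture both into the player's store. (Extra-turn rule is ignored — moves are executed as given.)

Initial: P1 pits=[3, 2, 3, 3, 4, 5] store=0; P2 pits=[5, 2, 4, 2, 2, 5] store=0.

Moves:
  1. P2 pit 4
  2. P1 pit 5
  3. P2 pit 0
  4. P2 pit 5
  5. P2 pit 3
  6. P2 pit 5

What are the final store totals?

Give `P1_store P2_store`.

Move 1: P2 pit4 -> P1=[3,2,3,3,4,5](0) P2=[5,2,4,2,0,6](1)
Move 2: P1 pit5 -> P1=[3,2,3,3,4,0](1) P2=[6,3,5,3,0,6](1)
Move 3: P2 pit0 -> P1=[3,2,3,3,4,0](1) P2=[0,4,6,4,1,7](2)
Move 4: P2 pit5 -> P1=[4,3,4,4,5,1](1) P2=[0,4,6,4,1,0](3)
Move 5: P2 pit3 -> P1=[5,3,4,4,5,1](1) P2=[0,4,6,0,2,1](4)
Move 6: P2 pit5 -> P1=[5,3,4,4,5,1](1) P2=[0,4,6,0,2,0](5)

Answer: 1 5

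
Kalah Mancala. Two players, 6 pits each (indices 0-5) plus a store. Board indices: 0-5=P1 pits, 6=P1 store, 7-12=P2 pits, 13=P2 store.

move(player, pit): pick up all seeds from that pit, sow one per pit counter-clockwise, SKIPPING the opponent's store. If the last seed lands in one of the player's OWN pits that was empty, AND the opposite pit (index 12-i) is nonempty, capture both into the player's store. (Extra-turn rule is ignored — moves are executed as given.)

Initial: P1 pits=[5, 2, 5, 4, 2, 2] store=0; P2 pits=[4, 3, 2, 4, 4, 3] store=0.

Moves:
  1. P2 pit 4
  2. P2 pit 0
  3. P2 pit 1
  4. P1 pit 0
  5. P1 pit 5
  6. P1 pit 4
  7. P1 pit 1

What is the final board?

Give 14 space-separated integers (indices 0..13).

Move 1: P2 pit4 -> P1=[6,3,5,4,2,2](0) P2=[4,3,2,4,0,4](1)
Move 2: P2 pit0 -> P1=[6,0,5,4,2,2](0) P2=[0,4,3,5,0,4](5)
Move 3: P2 pit1 -> P1=[6,0,5,4,2,2](0) P2=[0,0,4,6,1,5](5)
Move 4: P1 pit0 -> P1=[0,1,6,5,3,3](1) P2=[0,0,4,6,1,5](5)
Move 5: P1 pit5 -> P1=[0,1,6,5,3,0](2) P2=[1,1,4,6,1,5](5)
Move 6: P1 pit4 -> P1=[0,1,6,5,0,1](3) P2=[2,1,4,6,1,5](5)
Move 7: P1 pit1 -> P1=[0,0,7,5,0,1](3) P2=[2,1,4,6,1,5](5)

Answer: 0 0 7 5 0 1 3 2 1 4 6 1 5 5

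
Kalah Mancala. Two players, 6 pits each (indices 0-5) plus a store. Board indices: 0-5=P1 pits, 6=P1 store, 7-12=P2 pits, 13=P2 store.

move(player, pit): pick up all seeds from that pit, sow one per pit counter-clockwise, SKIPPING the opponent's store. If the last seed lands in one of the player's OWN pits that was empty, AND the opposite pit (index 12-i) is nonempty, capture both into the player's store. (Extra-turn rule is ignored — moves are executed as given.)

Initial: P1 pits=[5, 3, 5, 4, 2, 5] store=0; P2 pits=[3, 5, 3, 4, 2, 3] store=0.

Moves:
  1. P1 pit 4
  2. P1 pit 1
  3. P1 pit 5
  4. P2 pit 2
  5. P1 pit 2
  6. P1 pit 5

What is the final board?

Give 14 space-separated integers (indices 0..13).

Answer: 5 0 0 6 1 0 10 5 2 0 6 4 4 1

Derivation:
Move 1: P1 pit4 -> P1=[5,3,5,4,0,6](1) P2=[3,5,3,4,2,3](0)
Move 2: P1 pit1 -> P1=[5,0,6,5,0,6](7) P2=[3,0,3,4,2,3](0)
Move 3: P1 pit5 -> P1=[5,0,6,5,0,0](8) P2=[4,1,4,5,3,3](0)
Move 4: P2 pit2 -> P1=[5,0,6,5,0,0](8) P2=[4,1,0,6,4,4](1)
Move 5: P1 pit2 -> P1=[5,0,0,6,1,1](9) P2=[5,2,0,6,4,4](1)
Move 6: P1 pit5 -> P1=[5,0,0,6,1,0](10) P2=[5,2,0,6,4,4](1)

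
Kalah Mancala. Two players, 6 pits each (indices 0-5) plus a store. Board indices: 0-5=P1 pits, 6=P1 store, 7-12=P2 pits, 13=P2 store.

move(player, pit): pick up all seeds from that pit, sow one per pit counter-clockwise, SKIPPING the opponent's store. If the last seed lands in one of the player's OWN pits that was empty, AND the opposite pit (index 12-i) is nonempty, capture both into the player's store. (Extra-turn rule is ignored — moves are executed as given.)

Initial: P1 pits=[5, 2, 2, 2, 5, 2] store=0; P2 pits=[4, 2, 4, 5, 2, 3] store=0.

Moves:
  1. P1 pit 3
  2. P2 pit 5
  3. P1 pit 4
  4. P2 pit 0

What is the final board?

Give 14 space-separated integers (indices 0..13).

Answer: 0 3 2 0 0 4 1 0 4 6 7 3 0 8

Derivation:
Move 1: P1 pit3 -> P1=[5,2,2,0,6,3](0) P2=[4,2,4,5,2,3](0)
Move 2: P2 pit5 -> P1=[6,3,2,0,6,3](0) P2=[4,2,4,5,2,0](1)
Move 3: P1 pit4 -> P1=[6,3,2,0,0,4](1) P2=[5,3,5,6,2,0](1)
Move 4: P2 pit0 -> P1=[0,3,2,0,0,4](1) P2=[0,4,6,7,3,0](8)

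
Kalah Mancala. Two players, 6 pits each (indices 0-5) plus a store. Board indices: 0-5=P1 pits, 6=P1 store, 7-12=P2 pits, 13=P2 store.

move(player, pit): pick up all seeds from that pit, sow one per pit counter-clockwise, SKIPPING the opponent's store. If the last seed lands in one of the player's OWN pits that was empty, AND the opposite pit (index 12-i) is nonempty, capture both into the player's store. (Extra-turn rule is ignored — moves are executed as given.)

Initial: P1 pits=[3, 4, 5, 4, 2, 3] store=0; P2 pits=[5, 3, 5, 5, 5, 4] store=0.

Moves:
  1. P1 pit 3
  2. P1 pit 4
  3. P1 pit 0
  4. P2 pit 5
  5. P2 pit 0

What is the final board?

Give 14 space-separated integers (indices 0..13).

Move 1: P1 pit3 -> P1=[3,4,5,0,3,4](1) P2=[6,3,5,5,5,4](0)
Move 2: P1 pit4 -> P1=[3,4,5,0,0,5](2) P2=[7,3,5,5,5,4](0)
Move 3: P1 pit0 -> P1=[0,5,6,0,0,5](8) P2=[7,3,0,5,5,4](0)
Move 4: P2 pit5 -> P1=[1,6,7,0,0,5](8) P2=[7,3,0,5,5,0](1)
Move 5: P2 pit0 -> P1=[2,6,7,0,0,5](8) P2=[0,4,1,6,6,1](2)

Answer: 2 6 7 0 0 5 8 0 4 1 6 6 1 2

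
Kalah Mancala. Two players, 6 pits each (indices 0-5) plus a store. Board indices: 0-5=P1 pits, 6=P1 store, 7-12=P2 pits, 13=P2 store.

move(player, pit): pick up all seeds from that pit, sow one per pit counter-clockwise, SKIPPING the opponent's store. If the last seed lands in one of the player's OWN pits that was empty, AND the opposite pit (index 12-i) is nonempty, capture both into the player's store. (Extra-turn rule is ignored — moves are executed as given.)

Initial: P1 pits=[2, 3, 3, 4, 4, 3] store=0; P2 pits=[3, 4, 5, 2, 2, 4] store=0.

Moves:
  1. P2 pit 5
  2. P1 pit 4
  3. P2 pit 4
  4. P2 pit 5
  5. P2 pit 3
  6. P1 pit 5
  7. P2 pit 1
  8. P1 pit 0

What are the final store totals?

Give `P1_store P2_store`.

Move 1: P2 pit5 -> P1=[3,4,4,4,4,3](0) P2=[3,4,5,2,2,0](1)
Move 2: P1 pit4 -> P1=[3,4,4,4,0,4](1) P2=[4,5,5,2,2,0](1)
Move 3: P2 pit4 -> P1=[3,4,4,4,0,4](1) P2=[4,5,5,2,0,1](2)
Move 4: P2 pit5 -> P1=[3,4,4,4,0,4](1) P2=[4,5,5,2,0,0](3)
Move 5: P2 pit3 -> P1=[0,4,4,4,0,4](1) P2=[4,5,5,0,1,0](7)
Move 6: P1 pit5 -> P1=[0,4,4,4,0,0](2) P2=[5,6,6,0,1,0](7)
Move 7: P2 pit1 -> P1=[1,4,4,4,0,0](2) P2=[5,0,7,1,2,1](8)
Move 8: P1 pit0 -> P1=[0,5,4,4,0,0](2) P2=[5,0,7,1,2,1](8)

Answer: 2 8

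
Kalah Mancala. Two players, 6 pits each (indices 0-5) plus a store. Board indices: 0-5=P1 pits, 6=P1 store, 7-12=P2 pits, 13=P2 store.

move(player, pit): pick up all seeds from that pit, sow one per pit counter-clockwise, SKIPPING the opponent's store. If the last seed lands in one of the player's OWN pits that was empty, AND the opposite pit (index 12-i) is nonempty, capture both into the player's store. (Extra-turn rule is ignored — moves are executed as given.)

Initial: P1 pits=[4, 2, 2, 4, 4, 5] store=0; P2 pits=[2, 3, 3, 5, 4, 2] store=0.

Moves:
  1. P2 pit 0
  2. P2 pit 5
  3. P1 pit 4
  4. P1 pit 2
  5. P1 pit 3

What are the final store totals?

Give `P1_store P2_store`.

Move 1: P2 pit0 -> P1=[4,2,2,4,4,5](0) P2=[0,4,4,5,4,2](0)
Move 2: P2 pit5 -> P1=[5,2,2,4,4,5](0) P2=[0,4,4,5,4,0](1)
Move 3: P1 pit4 -> P1=[5,2,2,4,0,6](1) P2=[1,5,4,5,4,0](1)
Move 4: P1 pit2 -> P1=[5,2,0,5,0,6](7) P2=[1,0,4,5,4,0](1)
Move 5: P1 pit3 -> P1=[5,2,0,0,1,7](8) P2=[2,1,4,5,4,0](1)

Answer: 8 1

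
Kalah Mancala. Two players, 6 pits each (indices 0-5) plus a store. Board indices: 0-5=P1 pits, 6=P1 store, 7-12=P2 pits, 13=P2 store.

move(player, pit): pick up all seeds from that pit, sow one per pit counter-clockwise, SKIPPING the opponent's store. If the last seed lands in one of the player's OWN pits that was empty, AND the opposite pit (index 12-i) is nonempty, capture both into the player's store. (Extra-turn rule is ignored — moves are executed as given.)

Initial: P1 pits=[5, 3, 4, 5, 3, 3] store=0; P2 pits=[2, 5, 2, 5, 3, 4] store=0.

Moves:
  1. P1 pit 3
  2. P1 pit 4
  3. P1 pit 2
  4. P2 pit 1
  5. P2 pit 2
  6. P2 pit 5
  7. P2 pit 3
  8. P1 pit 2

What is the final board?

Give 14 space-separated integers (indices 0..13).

Move 1: P1 pit3 -> P1=[5,3,4,0,4,4](1) P2=[3,6,2,5,3,4](0)
Move 2: P1 pit4 -> P1=[5,3,4,0,0,5](2) P2=[4,7,2,5,3,4](0)
Move 3: P1 pit2 -> P1=[5,3,0,1,1,6](3) P2=[4,7,2,5,3,4](0)
Move 4: P2 pit1 -> P1=[6,4,0,1,1,6](3) P2=[4,0,3,6,4,5](1)
Move 5: P2 pit2 -> P1=[6,4,0,1,1,6](3) P2=[4,0,0,7,5,6](1)
Move 6: P2 pit5 -> P1=[7,5,1,2,2,6](3) P2=[4,0,0,7,5,0](2)
Move 7: P2 pit3 -> P1=[8,6,2,3,2,6](3) P2=[4,0,0,0,6,1](3)
Move 8: P1 pit2 -> P1=[8,6,0,4,3,6](3) P2=[4,0,0,0,6,1](3)

Answer: 8 6 0 4 3 6 3 4 0 0 0 6 1 3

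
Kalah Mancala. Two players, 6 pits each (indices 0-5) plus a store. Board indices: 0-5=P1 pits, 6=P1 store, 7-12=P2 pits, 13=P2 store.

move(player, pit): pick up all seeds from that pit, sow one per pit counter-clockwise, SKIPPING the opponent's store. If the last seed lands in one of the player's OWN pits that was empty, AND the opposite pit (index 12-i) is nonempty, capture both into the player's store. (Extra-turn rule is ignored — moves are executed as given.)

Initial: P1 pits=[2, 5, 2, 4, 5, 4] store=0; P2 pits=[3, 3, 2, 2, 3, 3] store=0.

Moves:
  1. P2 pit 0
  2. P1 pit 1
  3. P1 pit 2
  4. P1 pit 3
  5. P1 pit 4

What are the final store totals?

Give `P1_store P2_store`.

Move 1: P2 pit0 -> P1=[2,5,2,4,5,4](0) P2=[0,4,3,3,3,3](0)
Move 2: P1 pit1 -> P1=[2,0,3,5,6,5](1) P2=[0,4,3,3,3,3](0)
Move 3: P1 pit2 -> P1=[2,0,0,6,7,6](1) P2=[0,4,3,3,3,3](0)
Move 4: P1 pit3 -> P1=[2,0,0,0,8,7](2) P2=[1,5,4,3,3,3](0)
Move 5: P1 pit4 -> P1=[2,0,0,0,0,8](3) P2=[2,6,5,4,4,4](0)

Answer: 3 0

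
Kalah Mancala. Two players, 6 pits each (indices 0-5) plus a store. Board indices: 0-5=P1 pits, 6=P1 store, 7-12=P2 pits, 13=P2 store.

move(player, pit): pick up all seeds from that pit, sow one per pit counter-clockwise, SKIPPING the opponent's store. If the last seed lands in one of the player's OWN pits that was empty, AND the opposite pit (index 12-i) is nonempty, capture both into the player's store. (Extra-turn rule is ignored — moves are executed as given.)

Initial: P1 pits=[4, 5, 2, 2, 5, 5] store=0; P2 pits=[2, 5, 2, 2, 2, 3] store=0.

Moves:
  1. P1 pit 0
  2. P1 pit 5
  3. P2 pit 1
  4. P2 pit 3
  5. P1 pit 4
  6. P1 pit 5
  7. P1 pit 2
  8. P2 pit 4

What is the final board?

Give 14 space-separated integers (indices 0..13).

Answer: 3 7 0 4 1 0 8 0 1 5 1 0 6 3

Derivation:
Move 1: P1 pit0 -> P1=[0,6,3,3,6,5](0) P2=[2,5,2,2,2,3](0)
Move 2: P1 pit5 -> P1=[0,6,3,3,6,0](1) P2=[3,6,3,3,2,3](0)
Move 3: P2 pit1 -> P1=[1,6,3,3,6,0](1) P2=[3,0,4,4,3,4](1)
Move 4: P2 pit3 -> P1=[2,6,3,3,6,0](1) P2=[3,0,4,0,4,5](2)
Move 5: P1 pit4 -> P1=[2,6,3,3,0,1](2) P2=[4,1,5,1,4,5](2)
Move 6: P1 pit5 -> P1=[2,6,3,3,0,0](3) P2=[4,1,5,1,4,5](2)
Move 7: P1 pit2 -> P1=[2,6,0,4,1,0](8) P2=[0,1,5,1,4,5](2)
Move 8: P2 pit4 -> P1=[3,7,0,4,1,0](8) P2=[0,1,5,1,0,6](3)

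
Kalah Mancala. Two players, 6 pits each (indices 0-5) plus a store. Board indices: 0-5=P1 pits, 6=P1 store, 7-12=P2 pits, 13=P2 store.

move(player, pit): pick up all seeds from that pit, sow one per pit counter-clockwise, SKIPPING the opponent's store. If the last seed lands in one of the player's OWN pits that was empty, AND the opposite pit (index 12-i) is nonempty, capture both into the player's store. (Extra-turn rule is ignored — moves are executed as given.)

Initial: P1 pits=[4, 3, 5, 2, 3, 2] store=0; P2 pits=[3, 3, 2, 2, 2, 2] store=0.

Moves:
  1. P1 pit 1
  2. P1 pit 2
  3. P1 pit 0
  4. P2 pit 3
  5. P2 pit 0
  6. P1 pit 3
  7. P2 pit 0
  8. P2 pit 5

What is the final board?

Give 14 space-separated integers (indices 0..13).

Move 1: P1 pit1 -> P1=[4,0,6,3,4,2](0) P2=[3,3,2,2,2,2](0)
Move 2: P1 pit2 -> P1=[4,0,0,4,5,3](1) P2=[4,4,2,2,2,2](0)
Move 3: P1 pit0 -> P1=[0,1,1,5,6,3](1) P2=[4,4,2,2,2,2](0)
Move 4: P2 pit3 -> P1=[0,1,1,5,6,3](1) P2=[4,4,2,0,3,3](0)
Move 5: P2 pit0 -> P1=[0,1,1,5,6,3](1) P2=[0,5,3,1,4,3](0)
Move 6: P1 pit3 -> P1=[0,1,1,0,7,4](2) P2=[1,6,3,1,4,3](0)
Move 7: P2 pit0 -> P1=[0,1,1,0,7,4](2) P2=[0,7,3,1,4,3](0)
Move 8: P2 pit5 -> P1=[1,2,1,0,7,4](2) P2=[0,7,3,1,4,0](1)

Answer: 1 2 1 0 7 4 2 0 7 3 1 4 0 1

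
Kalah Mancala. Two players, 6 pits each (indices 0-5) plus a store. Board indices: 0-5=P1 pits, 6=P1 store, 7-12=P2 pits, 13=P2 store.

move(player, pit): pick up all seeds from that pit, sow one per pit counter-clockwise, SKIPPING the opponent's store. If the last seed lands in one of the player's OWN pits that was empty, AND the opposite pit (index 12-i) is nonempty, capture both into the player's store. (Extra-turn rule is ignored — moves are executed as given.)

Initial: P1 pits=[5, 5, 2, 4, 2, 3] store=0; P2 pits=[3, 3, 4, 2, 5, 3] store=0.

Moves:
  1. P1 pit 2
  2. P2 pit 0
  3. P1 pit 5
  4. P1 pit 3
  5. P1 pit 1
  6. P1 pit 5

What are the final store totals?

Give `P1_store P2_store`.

Move 1: P1 pit2 -> P1=[5,5,0,5,3,3](0) P2=[3,3,4,2,5,3](0)
Move 2: P2 pit0 -> P1=[5,5,0,5,3,3](0) P2=[0,4,5,3,5,3](0)
Move 3: P1 pit5 -> P1=[5,5,0,5,3,0](1) P2=[1,5,5,3,5,3](0)
Move 4: P1 pit3 -> P1=[5,5,0,0,4,1](2) P2=[2,6,5,3,5,3](0)
Move 5: P1 pit1 -> P1=[5,0,1,1,5,2](3) P2=[2,6,5,3,5,3](0)
Move 6: P1 pit5 -> P1=[5,0,1,1,5,0](4) P2=[3,6,5,3,5,3](0)

Answer: 4 0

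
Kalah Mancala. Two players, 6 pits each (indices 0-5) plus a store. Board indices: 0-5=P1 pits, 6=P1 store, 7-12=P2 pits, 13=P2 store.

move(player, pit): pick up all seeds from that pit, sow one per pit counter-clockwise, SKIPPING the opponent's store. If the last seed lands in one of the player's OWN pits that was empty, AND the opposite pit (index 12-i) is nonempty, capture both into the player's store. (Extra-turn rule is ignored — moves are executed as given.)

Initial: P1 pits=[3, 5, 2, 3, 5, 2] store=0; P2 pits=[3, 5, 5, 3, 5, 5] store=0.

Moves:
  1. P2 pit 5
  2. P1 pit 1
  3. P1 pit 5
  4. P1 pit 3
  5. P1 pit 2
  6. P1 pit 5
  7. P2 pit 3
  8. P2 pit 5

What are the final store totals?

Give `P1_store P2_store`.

Move 1: P2 pit5 -> P1=[4,6,3,4,5,2](0) P2=[3,5,5,3,5,0](1)
Move 2: P1 pit1 -> P1=[4,0,4,5,6,3](1) P2=[4,5,5,3,5,0](1)
Move 3: P1 pit5 -> P1=[4,0,4,5,6,0](2) P2=[5,6,5,3,5,0](1)
Move 4: P1 pit3 -> P1=[4,0,4,0,7,1](3) P2=[6,7,5,3,5,0](1)
Move 5: P1 pit2 -> P1=[4,0,0,1,8,2](4) P2=[6,7,5,3,5,0](1)
Move 6: P1 pit5 -> P1=[4,0,0,1,8,0](5) P2=[7,7,5,3,5,0](1)
Move 7: P2 pit3 -> P1=[4,0,0,1,8,0](5) P2=[7,7,5,0,6,1](2)
Move 8: P2 pit5 -> P1=[4,0,0,1,8,0](5) P2=[7,7,5,0,6,0](3)

Answer: 5 3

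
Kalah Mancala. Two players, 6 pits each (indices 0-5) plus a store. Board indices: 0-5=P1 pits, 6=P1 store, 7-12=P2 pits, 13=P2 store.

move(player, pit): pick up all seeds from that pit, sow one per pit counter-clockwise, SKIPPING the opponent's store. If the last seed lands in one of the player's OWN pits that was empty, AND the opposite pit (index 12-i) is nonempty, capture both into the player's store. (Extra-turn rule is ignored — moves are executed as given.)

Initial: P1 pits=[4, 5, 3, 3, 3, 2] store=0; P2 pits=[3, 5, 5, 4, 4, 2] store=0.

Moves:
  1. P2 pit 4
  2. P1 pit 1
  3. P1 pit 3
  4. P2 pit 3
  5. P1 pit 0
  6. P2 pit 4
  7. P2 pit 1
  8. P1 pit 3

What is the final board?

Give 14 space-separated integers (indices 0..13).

Answer: 0 1 5 0 7 5 3 5 0 6 1 1 6 3

Derivation:
Move 1: P2 pit4 -> P1=[5,6,3,3,3,2](0) P2=[3,5,5,4,0,3](1)
Move 2: P1 pit1 -> P1=[5,0,4,4,4,3](1) P2=[4,5,5,4,0,3](1)
Move 3: P1 pit3 -> P1=[5,0,4,0,5,4](2) P2=[5,5,5,4,0,3](1)
Move 4: P2 pit3 -> P1=[6,0,4,0,5,4](2) P2=[5,5,5,0,1,4](2)
Move 5: P1 pit0 -> P1=[0,1,5,1,6,5](3) P2=[5,5,5,0,1,4](2)
Move 6: P2 pit4 -> P1=[0,1,5,1,6,5](3) P2=[5,5,5,0,0,5](2)
Move 7: P2 pit1 -> P1=[0,1,5,1,6,5](3) P2=[5,0,6,1,1,6](3)
Move 8: P1 pit3 -> P1=[0,1,5,0,7,5](3) P2=[5,0,6,1,1,6](3)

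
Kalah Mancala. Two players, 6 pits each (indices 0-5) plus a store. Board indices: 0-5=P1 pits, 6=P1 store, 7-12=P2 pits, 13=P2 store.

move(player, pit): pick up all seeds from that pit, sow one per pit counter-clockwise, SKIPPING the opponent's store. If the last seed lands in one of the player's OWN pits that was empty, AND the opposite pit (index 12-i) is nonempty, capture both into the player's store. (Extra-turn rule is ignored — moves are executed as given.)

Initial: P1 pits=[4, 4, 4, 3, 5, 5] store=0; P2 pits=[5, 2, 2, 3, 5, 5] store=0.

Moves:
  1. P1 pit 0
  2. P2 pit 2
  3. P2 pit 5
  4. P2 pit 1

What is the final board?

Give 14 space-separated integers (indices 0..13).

Answer: 1 6 6 5 6 5 0 5 0 1 5 6 0 1

Derivation:
Move 1: P1 pit0 -> P1=[0,5,5,4,6,5](0) P2=[5,2,2,3,5,5](0)
Move 2: P2 pit2 -> P1=[0,5,5,4,6,5](0) P2=[5,2,0,4,6,5](0)
Move 3: P2 pit5 -> P1=[1,6,6,5,6,5](0) P2=[5,2,0,4,6,0](1)
Move 4: P2 pit1 -> P1=[1,6,6,5,6,5](0) P2=[5,0,1,5,6,0](1)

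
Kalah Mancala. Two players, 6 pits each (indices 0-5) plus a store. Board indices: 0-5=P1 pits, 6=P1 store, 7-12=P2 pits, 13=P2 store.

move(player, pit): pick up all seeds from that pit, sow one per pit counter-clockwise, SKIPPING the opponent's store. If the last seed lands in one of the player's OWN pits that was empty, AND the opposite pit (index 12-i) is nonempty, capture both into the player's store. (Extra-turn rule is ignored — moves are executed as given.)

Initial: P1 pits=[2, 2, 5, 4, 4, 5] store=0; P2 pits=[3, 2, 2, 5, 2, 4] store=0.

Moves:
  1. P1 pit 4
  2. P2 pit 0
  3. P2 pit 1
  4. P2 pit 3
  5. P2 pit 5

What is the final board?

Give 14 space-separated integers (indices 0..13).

Answer: 4 4 7 6 1 6 1 0 0 4 0 5 0 2

Derivation:
Move 1: P1 pit4 -> P1=[2,2,5,4,0,6](1) P2=[4,3,2,5,2,4](0)
Move 2: P2 pit0 -> P1=[2,2,5,4,0,6](1) P2=[0,4,3,6,3,4](0)
Move 3: P2 pit1 -> P1=[2,2,5,4,0,6](1) P2=[0,0,4,7,4,5](0)
Move 4: P2 pit3 -> P1=[3,3,6,5,0,6](1) P2=[0,0,4,0,5,6](1)
Move 5: P2 pit5 -> P1=[4,4,7,6,1,6](1) P2=[0,0,4,0,5,0](2)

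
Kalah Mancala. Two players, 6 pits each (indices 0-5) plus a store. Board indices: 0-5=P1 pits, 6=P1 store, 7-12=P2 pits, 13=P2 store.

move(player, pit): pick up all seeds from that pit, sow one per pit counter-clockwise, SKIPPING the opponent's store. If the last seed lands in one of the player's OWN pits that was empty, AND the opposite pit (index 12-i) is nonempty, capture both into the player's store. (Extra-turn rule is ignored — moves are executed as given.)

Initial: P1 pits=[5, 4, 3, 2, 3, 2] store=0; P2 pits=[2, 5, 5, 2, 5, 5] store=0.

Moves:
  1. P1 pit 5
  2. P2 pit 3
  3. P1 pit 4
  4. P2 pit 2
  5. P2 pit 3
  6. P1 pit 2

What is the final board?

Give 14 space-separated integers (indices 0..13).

Move 1: P1 pit5 -> P1=[5,4,3,2,3,0](1) P2=[3,5,5,2,5,5](0)
Move 2: P2 pit3 -> P1=[5,4,3,2,3,0](1) P2=[3,5,5,0,6,6](0)
Move 3: P1 pit4 -> P1=[5,4,3,2,0,1](2) P2=[4,5,5,0,6,6](0)
Move 4: P2 pit2 -> P1=[6,4,3,2,0,1](2) P2=[4,5,0,1,7,7](1)
Move 5: P2 pit3 -> P1=[6,4,3,2,0,1](2) P2=[4,5,0,0,8,7](1)
Move 6: P1 pit2 -> P1=[6,4,0,3,1,2](2) P2=[4,5,0,0,8,7](1)

Answer: 6 4 0 3 1 2 2 4 5 0 0 8 7 1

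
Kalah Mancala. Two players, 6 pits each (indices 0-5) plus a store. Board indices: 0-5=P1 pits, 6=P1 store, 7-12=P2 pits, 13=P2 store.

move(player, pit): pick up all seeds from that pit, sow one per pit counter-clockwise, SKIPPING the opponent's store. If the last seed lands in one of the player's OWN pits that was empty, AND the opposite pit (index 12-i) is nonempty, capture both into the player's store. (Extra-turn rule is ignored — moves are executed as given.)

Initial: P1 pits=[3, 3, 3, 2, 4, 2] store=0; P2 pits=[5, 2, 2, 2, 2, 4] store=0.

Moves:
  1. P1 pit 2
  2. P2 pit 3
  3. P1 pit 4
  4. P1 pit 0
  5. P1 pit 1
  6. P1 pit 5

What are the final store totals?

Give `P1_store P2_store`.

Answer: 2 0

Derivation:
Move 1: P1 pit2 -> P1=[3,3,0,3,5,3](0) P2=[5,2,2,2,2,4](0)
Move 2: P2 pit3 -> P1=[3,3,0,3,5,3](0) P2=[5,2,2,0,3,5](0)
Move 3: P1 pit4 -> P1=[3,3,0,3,0,4](1) P2=[6,3,3,0,3,5](0)
Move 4: P1 pit0 -> P1=[0,4,1,4,0,4](1) P2=[6,3,3,0,3,5](0)
Move 5: P1 pit1 -> P1=[0,0,2,5,1,5](1) P2=[6,3,3,0,3,5](0)
Move 6: P1 pit5 -> P1=[0,0,2,5,1,0](2) P2=[7,4,4,1,3,5](0)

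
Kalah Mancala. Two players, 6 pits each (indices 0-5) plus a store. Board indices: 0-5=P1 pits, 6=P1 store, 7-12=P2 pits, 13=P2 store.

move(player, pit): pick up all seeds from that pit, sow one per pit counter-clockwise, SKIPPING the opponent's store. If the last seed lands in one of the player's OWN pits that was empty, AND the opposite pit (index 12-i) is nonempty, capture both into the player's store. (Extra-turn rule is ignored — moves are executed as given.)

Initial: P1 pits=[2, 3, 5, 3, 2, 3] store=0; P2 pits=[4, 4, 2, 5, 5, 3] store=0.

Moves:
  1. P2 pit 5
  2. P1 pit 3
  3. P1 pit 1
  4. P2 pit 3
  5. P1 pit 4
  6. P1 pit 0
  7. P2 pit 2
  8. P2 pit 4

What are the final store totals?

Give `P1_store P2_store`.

Move 1: P2 pit5 -> P1=[3,4,5,3,2,3](0) P2=[4,4,2,5,5,0](1)
Move 2: P1 pit3 -> P1=[3,4,5,0,3,4](1) P2=[4,4,2,5,5,0](1)
Move 3: P1 pit1 -> P1=[3,0,6,1,4,5](1) P2=[4,4,2,5,5,0](1)
Move 4: P2 pit3 -> P1=[4,1,6,1,4,5](1) P2=[4,4,2,0,6,1](2)
Move 5: P1 pit4 -> P1=[4,1,6,1,0,6](2) P2=[5,5,2,0,6,1](2)
Move 6: P1 pit0 -> P1=[0,2,7,2,0,6](8) P2=[5,0,2,0,6,1](2)
Move 7: P2 pit2 -> P1=[0,2,7,2,0,6](8) P2=[5,0,0,1,7,1](2)
Move 8: P2 pit4 -> P1=[1,3,8,3,1,6](8) P2=[5,0,0,1,0,2](3)

Answer: 8 3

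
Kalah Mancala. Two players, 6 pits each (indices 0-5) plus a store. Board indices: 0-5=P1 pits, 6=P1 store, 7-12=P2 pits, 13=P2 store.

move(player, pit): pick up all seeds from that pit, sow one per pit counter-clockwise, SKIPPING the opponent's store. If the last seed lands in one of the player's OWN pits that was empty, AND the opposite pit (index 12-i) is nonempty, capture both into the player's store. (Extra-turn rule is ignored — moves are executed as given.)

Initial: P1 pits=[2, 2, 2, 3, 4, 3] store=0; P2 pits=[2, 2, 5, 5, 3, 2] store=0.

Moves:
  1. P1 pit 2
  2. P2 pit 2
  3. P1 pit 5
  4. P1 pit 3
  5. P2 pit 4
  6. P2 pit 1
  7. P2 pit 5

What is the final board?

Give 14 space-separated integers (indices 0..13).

Answer: 5 1 1 0 6 1 2 4 0 1 7 0 0 7

Derivation:
Move 1: P1 pit2 -> P1=[2,2,0,4,5,3](0) P2=[2,2,5,5,3,2](0)
Move 2: P2 pit2 -> P1=[3,2,0,4,5,3](0) P2=[2,2,0,6,4,3](1)
Move 3: P1 pit5 -> P1=[3,2,0,4,5,0](1) P2=[3,3,0,6,4,3](1)
Move 4: P1 pit3 -> P1=[3,2,0,0,6,1](2) P2=[4,3,0,6,4,3](1)
Move 5: P2 pit4 -> P1=[4,3,0,0,6,1](2) P2=[4,3,0,6,0,4](2)
Move 6: P2 pit1 -> P1=[4,0,0,0,6,1](2) P2=[4,0,1,7,0,4](6)
Move 7: P2 pit5 -> P1=[5,1,1,0,6,1](2) P2=[4,0,1,7,0,0](7)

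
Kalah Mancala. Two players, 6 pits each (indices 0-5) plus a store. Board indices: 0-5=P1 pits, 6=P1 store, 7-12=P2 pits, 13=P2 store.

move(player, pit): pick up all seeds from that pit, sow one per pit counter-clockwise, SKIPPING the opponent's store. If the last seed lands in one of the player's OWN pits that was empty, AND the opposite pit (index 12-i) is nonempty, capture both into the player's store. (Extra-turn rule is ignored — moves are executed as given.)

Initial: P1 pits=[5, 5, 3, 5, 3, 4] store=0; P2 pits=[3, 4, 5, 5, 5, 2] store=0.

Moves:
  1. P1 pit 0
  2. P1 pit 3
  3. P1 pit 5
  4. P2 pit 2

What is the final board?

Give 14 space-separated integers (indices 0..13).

Move 1: P1 pit0 -> P1=[0,6,4,6,4,5](0) P2=[3,4,5,5,5,2](0)
Move 2: P1 pit3 -> P1=[0,6,4,0,5,6](1) P2=[4,5,6,5,5,2](0)
Move 3: P1 pit5 -> P1=[0,6,4,0,5,0](2) P2=[5,6,7,6,6,2](0)
Move 4: P2 pit2 -> P1=[1,7,5,0,5,0](2) P2=[5,6,0,7,7,3](1)

Answer: 1 7 5 0 5 0 2 5 6 0 7 7 3 1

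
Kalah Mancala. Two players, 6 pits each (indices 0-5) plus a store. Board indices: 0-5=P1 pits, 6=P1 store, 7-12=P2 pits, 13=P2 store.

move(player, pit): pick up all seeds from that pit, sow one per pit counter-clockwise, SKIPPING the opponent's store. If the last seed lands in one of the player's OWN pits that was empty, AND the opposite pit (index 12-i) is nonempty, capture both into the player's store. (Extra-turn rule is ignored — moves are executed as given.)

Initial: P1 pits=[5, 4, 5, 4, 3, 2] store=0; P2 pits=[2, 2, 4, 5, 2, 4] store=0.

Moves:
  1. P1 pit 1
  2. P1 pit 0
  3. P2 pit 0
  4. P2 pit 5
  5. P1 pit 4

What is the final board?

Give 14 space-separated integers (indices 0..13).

Answer: 1 2 8 6 0 5 1 1 4 6 5 2 0 1

Derivation:
Move 1: P1 pit1 -> P1=[5,0,6,5,4,3](0) P2=[2,2,4,5,2,4](0)
Move 2: P1 pit0 -> P1=[0,1,7,6,5,4](0) P2=[2,2,4,5,2,4](0)
Move 3: P2 pit0 -> P1=[0,1,7,6,5,4](0) P2=[0,3,5,5,2,4](0)
Move 4: P2 pit5 -> P1=[1,2,8,6,5,4](0) P2=[0,3,5,5,2,0](1)
Move 5: P1 pit4 -> P1=[1,2,8,6,0,5](1) P2=[1,4,6,5,2,0](1)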